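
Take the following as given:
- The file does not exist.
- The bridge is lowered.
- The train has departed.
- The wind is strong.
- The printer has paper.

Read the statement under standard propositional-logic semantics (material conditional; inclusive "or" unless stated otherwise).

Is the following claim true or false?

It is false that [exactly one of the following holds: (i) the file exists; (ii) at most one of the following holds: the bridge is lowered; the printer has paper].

true

Let P = "the file exists" (F), Q = "the bridge is raised" (F), U = "the printer has paper" (T).
Parsed as ¬(P ⊕ (¬Q ↑ U))

¬Q = ¬F = T
¬Q ↑ U = T ↑ T = F
P ⊕ (¬Q ↑ U) = F ⊕ F = F
¬(P ⊕ (¬Q ↑ U)) = ¬F = T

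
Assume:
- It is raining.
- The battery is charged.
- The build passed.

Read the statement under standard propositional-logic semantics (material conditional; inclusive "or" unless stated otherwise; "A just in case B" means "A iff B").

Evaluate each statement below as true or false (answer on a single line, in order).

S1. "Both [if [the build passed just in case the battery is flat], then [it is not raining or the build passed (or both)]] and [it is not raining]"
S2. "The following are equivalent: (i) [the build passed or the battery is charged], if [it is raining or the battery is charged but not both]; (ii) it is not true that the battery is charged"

S1 False, S2 False

Let W = "the build passed" (T), R = "the battery is charged" (T), G = "it is raining" (T).

S1: This is ((W ↔ ¬R) → (¬G ∨ W)) ∧ ¬G.

¬R = ¬T = F
W ↔ ¬R = T ↔ F = F
¬G = ¬T = F
¬G ∨ W = F ∨ T = T
(W ↔ ¬R) → (¬G ∨ W) = F → T = T
¬G = ¬T = F
((W ↔ ¬R) → (¬G ∨ W)) ∧ ¬G = T ∧ F = F
Hence S1 is false.

S2: This is ((G ⊕ R) → (W ∨ R)) ↔ ¬R.

G ⊕ R = T ⊕ T = F
W ∨ R = T ∨ T = T
(G ⊕ R) → (W ∨ R) = F → T = T
¬R = ¬T = F
((G ⊕ R) → (W ∨ R)) ↔ ¬R = T ↔ F = F
Thus S2 is false.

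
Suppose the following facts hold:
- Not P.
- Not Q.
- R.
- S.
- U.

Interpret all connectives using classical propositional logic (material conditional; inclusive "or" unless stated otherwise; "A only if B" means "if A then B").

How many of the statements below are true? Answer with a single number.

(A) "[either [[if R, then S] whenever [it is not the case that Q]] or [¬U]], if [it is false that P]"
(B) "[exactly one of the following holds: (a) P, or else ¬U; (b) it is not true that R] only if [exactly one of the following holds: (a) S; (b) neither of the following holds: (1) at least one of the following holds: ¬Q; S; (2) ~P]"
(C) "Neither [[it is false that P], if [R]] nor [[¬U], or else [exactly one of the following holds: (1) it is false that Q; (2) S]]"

2

(A): Parsed as ¬P → ((¬Q → (R → S)) ∨ ¬U)

¬P = ¬F = T
¬Q = ¬F = T
R → S = T → T = T
¬Q → (R → S) = T → T = T
¬U = ¬T = F
(¬Q → (R → S)) ∨ ¬U = T ∨ F = T
¬P → ((¬Q → (R → S)) ∨ ¬U) = T → T = T
Hence (A) is true.

(B): Formalization: ((P ∨ ¬U) ⊕ ¬R) → (S ⊕ ((¬Q ∨ S) ↓ ¬P))

¬U = ¬T = F
P ∨ ¬U = F ∨ F = F
¬R = ¬T = F
(P ∨ ¬U) ⊕ ¬R = F ⊕ F = F
¬Q = ¬F = T
¬Q ∨ S = T ∨ T = T
¬P = ¬F = T
(¬Q ∨ S) ↓ ¬P = T ↓ T = F
S ⊕ ((¬Q ∨ S) ↓ ¬P) = T ⊕ F = T
((P ∨ ¬U) ⊕ ¬R) → (S ⊕ ((¬Q ∨ S) ↓ ¬P)) = F → T = T
So (B) is true.

(C): This is (R → ¬P) ↓ (¬U ∨ (¬Q ⊕ S)).

¬P = ¬F = T
R → ¬P = T → T = T
¬U = ¬T = F
¬Q = ¬F = T
¬Q ⊕ S = T ⊕ T = F
¬U ∨ (¬Q ⊕ S) = F ∨ F = F
(R → ¬P) ↓ (¬U ∨ (¬Q ⊕ S)) = T ↓ F = F
Hence (C) is false.

2 of the 3 statements are true.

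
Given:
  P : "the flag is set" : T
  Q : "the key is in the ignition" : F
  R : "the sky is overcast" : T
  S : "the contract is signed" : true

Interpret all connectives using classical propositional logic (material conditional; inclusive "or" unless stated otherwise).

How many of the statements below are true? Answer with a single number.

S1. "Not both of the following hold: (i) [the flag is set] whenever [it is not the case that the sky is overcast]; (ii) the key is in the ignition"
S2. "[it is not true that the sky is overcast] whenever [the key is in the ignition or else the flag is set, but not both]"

S1: In symbols: (not R -> P) nand Q

not R = not True = False
not R -> P = False -> True = True
(not R -> P) nand Q = True nand False = True
So S1 is true.

S2: Parsed as (Q xor P) -> not R

Q xor P = False xor True = True
not R = not True = False
(Q xor P) -> not R = True -> False = False
So S2 is false.

1 of the 2 statements is true (S1).

1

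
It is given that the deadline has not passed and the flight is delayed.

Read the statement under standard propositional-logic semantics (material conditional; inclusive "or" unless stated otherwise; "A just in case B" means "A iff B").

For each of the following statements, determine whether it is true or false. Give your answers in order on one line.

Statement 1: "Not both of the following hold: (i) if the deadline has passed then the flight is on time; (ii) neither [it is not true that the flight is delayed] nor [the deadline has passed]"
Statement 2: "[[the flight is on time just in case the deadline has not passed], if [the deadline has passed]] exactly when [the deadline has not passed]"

Statement 1 False / Statement 2 True

Let P = "the deadline has passed" (F), Q = "the flight is delayed" (T).

Statement 1: In symbols: (P → ¬Q) ↑ (¬Q ↓ P)

¬Q = ¬T = F
P → ¬Q = F → F = T
¬Q = ¬T = F
¬Q ↓ P = F ↓ F = T
(P → ¬Q) ↑ (¬Q ↓ P) = T ↑ T = F
So Statement 1 is false.

Statement 2: This is (P → (¬Q ↔ ¬P)) ↔ ¬P.

¬Q = ¬T = F
¬P = ¬F = T
¬Q ↔ ¬P = F ↔ T = F
P → (¬Q ↔ ¬P) = F → F = T
¬P = ¬F = T
(P → (¬Q ↔ ¬P)) ↔ ¬P = T ↔ T = T
Thus Statement 2 is true.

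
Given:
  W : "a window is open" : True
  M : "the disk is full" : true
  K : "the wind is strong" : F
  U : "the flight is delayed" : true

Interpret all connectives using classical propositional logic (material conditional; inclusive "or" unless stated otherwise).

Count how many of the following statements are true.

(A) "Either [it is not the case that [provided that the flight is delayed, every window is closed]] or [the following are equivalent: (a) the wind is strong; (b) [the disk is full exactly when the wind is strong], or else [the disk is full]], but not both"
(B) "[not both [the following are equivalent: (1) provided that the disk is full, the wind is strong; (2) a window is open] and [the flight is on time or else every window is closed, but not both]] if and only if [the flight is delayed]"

(A): In symbols: ¬(U → ¬W) ⊕ (K ↔ ((M ↔ K) ∨ M))

¬W = ¬T = F
U → ¬W = T → F = F
¬(U → ¬W) = ¬F = T
M ↔ K = T ↔ F = F
(M ↔ K) ∨ M = F ∨ T = T
K ↔ ((M ↔ K) ∨ M) = F ↔ T = F
¬(U → ¬W) ⊕ (K ↔ ((M ↔ K) ∨ M)) = T ⊕ F = T
Thus (A) is true.

(B): This is (((M → K) ↔ W) ↑ (¬U ⊕ ¬W)) ↔ U.

M → K = T → F = F
(M → K) ↔ W = F ↔ T = F
¬U = ¬T = F
¬W = ¬T = F
¬U ⊕ ¬W = F ⊕ F = F
((M → K) ↔ W) ↑ (¬U ⊕ ¬W) = F ↑ F = T
(((M → K) ↔ W) ↑ (¬U ⊕ ¬W)) ↔ U = T ↔ T = T
Thus (B) is true.

2 of the 2 statements are true.

2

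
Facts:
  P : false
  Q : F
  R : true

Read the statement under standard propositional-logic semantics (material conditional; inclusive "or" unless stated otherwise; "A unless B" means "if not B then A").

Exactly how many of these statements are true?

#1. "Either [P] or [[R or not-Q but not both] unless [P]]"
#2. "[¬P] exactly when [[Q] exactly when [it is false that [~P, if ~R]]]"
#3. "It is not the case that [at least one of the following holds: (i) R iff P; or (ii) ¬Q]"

#1: Parsed as P or ((R xor not Q) or P)

not Q = not False = True
R xor not Q = True xor True = False
(R xor not Q) or P = False or False = False
P or ((R xor not Q) or P) = False or False = False
So #1 is false.

#2: Formalization: not P iff (Q iff not (not R -> not P))

not P = not False = True
not R = not True = False
not P = not False = True
not R -> not P = False -> True = True
not (not R -> not P) = not True = False
Q iff not (not R -> not P) = False iff False = True
not P iff (Q iff not (not R -> not P)) = True iff True = True
Thus #2 is true.

#3: This is not ((R iff P) or not Q).

R iff P = True iff False = False
not Q = not False = True
(R iff P) or not Q = False or True = True
not ((R iff P) or not Q) = not True = False
Thus #3 is false.

1 of the 3 statements is true (#2).

1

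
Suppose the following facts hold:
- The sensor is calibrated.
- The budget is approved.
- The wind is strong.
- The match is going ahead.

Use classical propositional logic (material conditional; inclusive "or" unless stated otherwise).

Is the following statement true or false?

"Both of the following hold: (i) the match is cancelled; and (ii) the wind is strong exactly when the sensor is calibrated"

Let S = "the match is cancelled" (F), R = "the wind is strong" (T), P = "the sensor is calibrated" (T).
In symbols: S & (R <-> P)

R <-> P = T <-> T = T
S & (R <-> P) = F & T = F

The statement is false.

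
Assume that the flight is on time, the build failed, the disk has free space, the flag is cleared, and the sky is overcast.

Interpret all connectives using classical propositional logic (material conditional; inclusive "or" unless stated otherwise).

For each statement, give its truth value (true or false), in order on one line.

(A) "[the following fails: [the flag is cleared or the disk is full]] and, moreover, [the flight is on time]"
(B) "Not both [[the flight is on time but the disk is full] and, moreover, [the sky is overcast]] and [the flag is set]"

Let S = "the flag is set" (F), R = "the disk is full" (F), P = "the flight is delayed" (F), U = "the sky is overcast" (T).

(A): Formalization: ¬(¬S ∨ R) ∧ ¬P

¬S = ¬F = T
¬S ∨ R = T ∨ F = T
¬(¬S ∨ R) = ¬T = F
¬P = ¬F = T
¬(¬S ∨ R) ∧ ¬P = F ∧ T = F
Thus (A) is false.

(B): Formalization: ((¬P ∧ R) ∧ U) ↑ S

¬P = ¬F = T
¬P ∧ R = T ∧ F = F
(¬P ∧ R) ∧ U = F ∧ T = F
((¬P ∧ R) ∧ U) ↑ S = F ↑ F = T
Thus (B) is true.

(A) false, (B) true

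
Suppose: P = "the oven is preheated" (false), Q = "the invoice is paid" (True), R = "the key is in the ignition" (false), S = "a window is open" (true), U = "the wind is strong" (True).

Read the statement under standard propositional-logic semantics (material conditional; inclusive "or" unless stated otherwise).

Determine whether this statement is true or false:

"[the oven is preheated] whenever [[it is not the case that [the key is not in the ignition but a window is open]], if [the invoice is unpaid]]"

False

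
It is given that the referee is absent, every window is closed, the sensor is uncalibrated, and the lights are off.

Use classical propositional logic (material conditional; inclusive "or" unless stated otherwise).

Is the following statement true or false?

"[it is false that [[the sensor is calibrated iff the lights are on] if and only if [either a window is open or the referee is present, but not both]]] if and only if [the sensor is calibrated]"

Let R = "the sensor is calibrated" (F), S = "the lights are on" (F), Q = "a window is open" (F), P = "the referee is present" (F).
In symbols: ~((R <-> S) <-> (Q xor P)) <-> R

R <-> S = F <-> F = T
Q xor P = F xor F = F
(R <-> S) <-> (Q xor P) = T <-> F = F
~((R <-> S) <-> (Q xor P)) = ~F = T
~((R <-> S) <-> (Q xor P)) <-> R = T <-> F = F

False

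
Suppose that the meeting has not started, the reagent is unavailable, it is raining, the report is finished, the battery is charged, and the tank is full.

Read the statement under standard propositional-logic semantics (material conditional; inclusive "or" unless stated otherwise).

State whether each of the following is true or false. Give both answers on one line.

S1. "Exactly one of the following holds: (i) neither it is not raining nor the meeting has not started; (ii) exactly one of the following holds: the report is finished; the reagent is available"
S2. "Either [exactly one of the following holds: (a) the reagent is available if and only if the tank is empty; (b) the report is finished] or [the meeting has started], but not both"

Let R = "it is raining" (T), P = "the meeting has started" (F), S = "the report is finished" (T), Q = "the reagent is available" (F), V = "the tank is full" (T).

S1: Parsed as (¬R ↓ ¬P) ⊕ (S ⊕ Q)

¬R = ¬T = F
¬P = ¬F = T
¬R ↓ ¬P = F ↓ T = F
S ⊕ Q = T ⊕ F = T
(¬R ↓ ¬P) ⊕ (S ⊕ Q) = F ⊕ T = T
So S1 is true.

S2: This is ((Q ↔ ¬V) ⊕ S) ⊕ P.

¬V = ¬T = F
Q ↔ ¬V = F ↔ F = T
(Q ↔ ¬V) ⊕ S = T ⊕ T = F
((Q ↔ ¬V) ⊕ S) ⊕ P = F ⊕ F = F
So S2 is false.

S1 true / S2 false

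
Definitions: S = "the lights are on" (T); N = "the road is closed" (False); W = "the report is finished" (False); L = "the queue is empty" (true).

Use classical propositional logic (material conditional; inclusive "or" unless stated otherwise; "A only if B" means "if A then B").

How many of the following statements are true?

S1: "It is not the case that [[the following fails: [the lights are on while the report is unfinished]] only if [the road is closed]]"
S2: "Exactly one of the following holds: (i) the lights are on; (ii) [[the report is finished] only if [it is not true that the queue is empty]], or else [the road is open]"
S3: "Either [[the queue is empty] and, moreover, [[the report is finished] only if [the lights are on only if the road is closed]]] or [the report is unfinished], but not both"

S1: In symbols: not (not (S and not W) -> N)

not W = not False = True
S and not W = True and True = True
not (S and not W) = not True = False
not (S and not W) -> N = False -> False = True
not (not (S and not W) -> N) = not True = False
Hence S1 is false.

S2: Formalization: S xor ((W -> not L) or not N)

not L = not True = False
W -> not L = False -> False = True
not N = not False = True
(W -> not L) or not N = True or True = True
S xor ((W -> not L) or not N) = True xor True = False
Hence S2 is false.

S3: This is (L and (W -> (S -> N))) xor not W.

S -> N = True -> False = False
W -> (S -> N) = False -> False = True
L and (W -> (S -> N)) = True and True = True
not W = not False = True
(L and (W -> (S -> N))) xor not W = True xor True = False
Thus S3 is false.

0 of the 3 statements are true (none).

0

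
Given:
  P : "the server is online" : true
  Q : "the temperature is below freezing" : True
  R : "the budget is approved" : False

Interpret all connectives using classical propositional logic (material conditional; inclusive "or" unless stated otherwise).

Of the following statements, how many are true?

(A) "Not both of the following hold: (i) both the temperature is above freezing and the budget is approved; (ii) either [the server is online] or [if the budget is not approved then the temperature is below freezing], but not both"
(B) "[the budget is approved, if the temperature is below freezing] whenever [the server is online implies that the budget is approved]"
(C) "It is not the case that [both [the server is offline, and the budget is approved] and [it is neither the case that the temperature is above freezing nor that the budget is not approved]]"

3

(A): In symbols: (not Q and R) nand (P xor (not R -> Q))

not Q = not True = False
not Q and R = False and False = False
not R = not False = True
not R -> Q = True -> True = True
P xor (not R -> Q) = True xor True = False
(not Q and R) nand (P xor (not R -> Q)) = False nand False = True
Hence (A) is true.

(B): In symbols: (P -> R) -> (Q -> R)

P -> R = True -> False = False
Q -> R = True -> False = False
(P -> R) -> (Q -> R) = False -> False = True
Thus (B) is true.

(C): This is not ((not P and R) and (not Q nor not R)).

not P = not True = False
not P and R = False and False = False
not Q = not True = False
not R = not False = True
not Q nor not R = False nor True = False
(not P and R) and (not Q nor not R) = False and False = False
not ((not P and R) and (not Q nor not R)) = not False = True
Hence (C) is true.

Count: 3.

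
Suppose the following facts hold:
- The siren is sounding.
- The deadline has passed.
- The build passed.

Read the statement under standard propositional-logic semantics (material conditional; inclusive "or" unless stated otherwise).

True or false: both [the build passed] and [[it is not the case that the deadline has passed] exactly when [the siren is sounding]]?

Let M = "the build passed" (T), H = "the deadline has passed" (T), U = "the siren is sounding" (T).
Formalization: M ∧ (¬H ↔ U)

¬H = ¬T = F
¬H ↔ U = F ↔ T = F
M ∧ (¬H ↔ U) = T ∧ F = F

False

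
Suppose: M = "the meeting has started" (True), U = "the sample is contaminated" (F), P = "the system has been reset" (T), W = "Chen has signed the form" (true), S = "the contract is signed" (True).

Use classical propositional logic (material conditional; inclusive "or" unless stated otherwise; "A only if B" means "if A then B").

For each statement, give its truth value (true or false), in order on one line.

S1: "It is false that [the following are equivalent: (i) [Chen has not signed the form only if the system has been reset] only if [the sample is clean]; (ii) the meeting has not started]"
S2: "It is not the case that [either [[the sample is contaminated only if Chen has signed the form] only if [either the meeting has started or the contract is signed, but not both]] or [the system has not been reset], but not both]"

S1 True, S2 True

S1: Formalization: not (((not W -> P) -> not U) iff not M)

not W = not True = False
not W -> P = False -> True = True
not U = not False = True
(not W -> P) -> not U = True -> True = True
not M = not True = False
((not W -> P) -> not U) iff not M = True iff False = False
not (((not W -> P) -> not U) iff not M) = not False = True
Hence S1 is true.

S2: In symbols: not (((U -> W) -> (M xor S)) xor not P)

U -> W = False -> True = True
M xor S = True xor True = False
(U -> W) -> (M xor S) = True -> False = False
not P = not True = False
((U -> W) -> (M xor S)) xor not P = False xor False = False
not (((U -> W) -> (M xor S)) xor not P) = not False = True
Hence S2 is true.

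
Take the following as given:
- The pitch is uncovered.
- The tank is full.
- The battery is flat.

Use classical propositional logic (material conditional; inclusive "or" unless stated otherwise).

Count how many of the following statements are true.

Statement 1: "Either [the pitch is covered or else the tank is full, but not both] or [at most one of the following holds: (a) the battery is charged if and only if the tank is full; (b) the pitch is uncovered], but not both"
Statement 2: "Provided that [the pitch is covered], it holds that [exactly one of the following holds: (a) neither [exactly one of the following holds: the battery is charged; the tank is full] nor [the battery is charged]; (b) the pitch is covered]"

Let P = "the pitch is covered" (False), H = "the tank is full" (True), D = "the battery is charged" (False).

Statement 1: This is (P xor H) xor ((D iff H) nand not P).

P xor H = False xor True = True
D iff H = False iff True = False
not P = not False = True
(D iff H) nand not P = False nand True = True
(P xor H) xor ((D iff H) nand not P) = True xor True = False
So Statement 1 is false.

Statement 2: In symbols: P -> (((D xor H) nor D) xor P)

D xor H = False xor True = True
(D xor H) nor D = True nor False = False
((D xor H) nor D) xor P = False xor False = False
P -> (((D xor H) nor D) xor P) = False -> False = True
Thus Statement 2 is true.

1 of the 2 statements is true (Statement 2).

1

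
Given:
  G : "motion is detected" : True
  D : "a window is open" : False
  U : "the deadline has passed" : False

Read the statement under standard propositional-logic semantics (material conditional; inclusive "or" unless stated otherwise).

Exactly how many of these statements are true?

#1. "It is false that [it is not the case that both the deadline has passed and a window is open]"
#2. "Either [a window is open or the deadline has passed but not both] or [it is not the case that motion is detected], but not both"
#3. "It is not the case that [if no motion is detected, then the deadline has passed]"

0

#1: Parsed as not (U nand D)

U nand D = False nand False = True
not (U nand D) = not True = False
Thus #1 is false.

#2: In symbols: (D xor U) xor not G

D xor U = False xor False = False
not G = not True = False
(D xor U) xor not G = False xor False = False
Thus #2 is false.

#3: In symbols: not (not G -> U)

not G = not True = False
not G -> U = False -> False = True
not (not G -> U) = not True = False
Thus #3 is false.

Count: 0.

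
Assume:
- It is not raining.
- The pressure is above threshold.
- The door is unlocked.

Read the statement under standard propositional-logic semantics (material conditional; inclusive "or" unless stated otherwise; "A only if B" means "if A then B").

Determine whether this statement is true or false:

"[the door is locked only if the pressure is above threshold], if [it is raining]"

Let U = "it is raining" (False), K = "the door is locked" (False), R = "the pressure is above threshold" (True).
This is U -> (K -> R).

K -> R = False -> True = True
U -> (K -> R) = False -> True = True

The statement is true.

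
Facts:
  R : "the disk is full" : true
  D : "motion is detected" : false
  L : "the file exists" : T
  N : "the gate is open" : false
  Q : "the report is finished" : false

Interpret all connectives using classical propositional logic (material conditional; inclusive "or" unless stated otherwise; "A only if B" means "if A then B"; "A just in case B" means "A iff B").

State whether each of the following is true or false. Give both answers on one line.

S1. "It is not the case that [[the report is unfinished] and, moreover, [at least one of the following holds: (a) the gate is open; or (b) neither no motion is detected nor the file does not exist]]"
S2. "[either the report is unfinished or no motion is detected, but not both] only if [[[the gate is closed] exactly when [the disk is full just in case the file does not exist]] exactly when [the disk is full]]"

S1 true; S2 true

S1: This is ~(~Q & (N | (~D nor ~L))).

~Q = ~F = T
~D = ~F = T
~L = ~T = F
~D nor ~L = T nor F = F
N | (~D nor ~L) = F | F = F
~Q & (N | (~D nor ~L)) = T & F = F
~(~Q & (N | (~D nor ~L))) = ~F = T
So S1 is true.

S2: Parsed as (~Q xor ~D) -> ((~N <-> (R <-> ~L)) <-> R)

~Q = ~F = T
~D = ~F = T
~Q xor ~D = T xor T = F
~N = ~F = T
~L = ~T = F
R <-> ~L = T <-> F = F
~N <-> (R <-> ~L) = T <-> F = F
(~N <-> (R <-> ~L)) <-> R = F <-> T = F
(~Q xor ~D) -> ((~N <-> (R <-> ~L)) <-> R) = F -> F = T
Thus S2 is true.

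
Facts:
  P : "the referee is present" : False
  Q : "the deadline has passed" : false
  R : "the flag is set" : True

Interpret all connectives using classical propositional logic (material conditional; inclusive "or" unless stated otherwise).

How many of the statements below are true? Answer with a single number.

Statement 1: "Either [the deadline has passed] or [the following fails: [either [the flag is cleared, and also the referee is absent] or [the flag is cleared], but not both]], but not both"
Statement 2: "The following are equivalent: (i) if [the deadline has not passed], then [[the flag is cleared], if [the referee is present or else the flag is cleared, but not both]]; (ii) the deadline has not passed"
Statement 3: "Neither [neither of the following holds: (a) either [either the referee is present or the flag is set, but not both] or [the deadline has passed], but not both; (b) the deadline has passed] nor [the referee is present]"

Statement 1: This is Q ⊕ ¬((¬R ∧ ¬P) ⊕ ¬R).

¬R = ¬T = F
¬P = ¬F = T
¬R ∧ ¬P = F ∧ T = F
¬R = ¬T = F
(¬R ∧ ¬P) ⊕ ¬R = F ⊕ F = F
¬((¬R ∧ ¬P) ⊕ ¬R) = ¬F = T
Q ⊕ ¬((¬R ∧ ¬P) ⊕ ¬R) = F ⊕ T = T
Hence Statement 1 is true.

Statement 2: Parsed as (¬Q → ((P ⊕ ¬R) → ¬R)) ↔ ¬Q

¬Q = ¬F = T
¬R = ¬T = F
P ⊕ ¬R = F ⊕ F = F
¬R = ¬T = F
(P ⊕ ¬R) → ¬R = F → F = T
¬Q → ((P ⊕ ¬R) → ¬R) = T → T = T
¬Q = ¬F = T
(¬Q → ((P ⊕ ¬R) → ¬R)) ↔ ¬Q = T ↔ T = T
Hence Statement 2 is true.

Statement 3: Parsed as (((P ⊕ R) ⊕ Q) ↓ Q) ↓ P

P ⊕ R = F ⊕ T = T
(P ⊕ R) ⊕ Q = T ⊕ F = T
((P ⊕ R) ⊕ Q) ↓ Q = T ↓ F = F
(((P ⊕ R) ⊕ Q) ↓ Q) ↓ P = F ↓ F = T
Hence Statement 3 is true.

3 of the 3 statements are true (Statement 1, Statement 2, Statement 3).

3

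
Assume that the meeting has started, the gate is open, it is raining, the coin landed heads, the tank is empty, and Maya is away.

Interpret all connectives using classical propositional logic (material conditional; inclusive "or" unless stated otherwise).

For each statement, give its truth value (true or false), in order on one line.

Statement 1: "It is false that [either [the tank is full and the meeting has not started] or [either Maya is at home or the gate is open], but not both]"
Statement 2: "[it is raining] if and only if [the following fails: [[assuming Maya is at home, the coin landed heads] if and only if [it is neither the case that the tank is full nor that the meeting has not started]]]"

Let G = "the tank is full" (False), U = "the meeting has started" (True), K = "Maya is at home" (False), N = "the gate is open" (True), Q = "it is raining" (True), D = "the coin landed heads" (True).

Statement 1: This is not ((G and not U) xor (K or N)).

not U = not True = False
G and not U = False and False = False
K or N = False or True = True
(G and not U) xor (K or N) = False xor True = True
not ((G and not U) xor (K or N)) = not True = False
So Statement 1 is false.

Statement 2: Parsed as Q iff not ((K -> D) iff (G nor not U))

K -> D = False -> True = True
not U = not True = False
G nor not U = False nor False = True
(K -> D) iff (G nor not U) = True iff True = True
not ((K -> D) iff (G nor not U)) = not True = False
Q iff not ((K -> D) iff (G nor not U)) = True iff False = False
Hence Statement 2 is false.

Statement 1 F; Statement 2 F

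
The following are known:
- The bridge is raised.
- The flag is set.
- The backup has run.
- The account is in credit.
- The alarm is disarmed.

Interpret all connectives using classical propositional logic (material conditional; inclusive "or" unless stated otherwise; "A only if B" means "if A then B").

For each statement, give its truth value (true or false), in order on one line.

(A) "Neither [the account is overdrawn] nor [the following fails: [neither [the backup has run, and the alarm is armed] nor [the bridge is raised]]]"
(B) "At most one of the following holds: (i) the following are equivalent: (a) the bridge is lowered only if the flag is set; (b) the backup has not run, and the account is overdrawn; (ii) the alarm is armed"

(A) False; (B) True

Let S = "the account is overdrawn" (False), N = "the backup has run" (True), Q = "the alarm is armed" (False), H = "the bridge is raised" (True), V = "the flag is set" (True).

(A): Formalization: S nor not ((N and Q) nor H)

N and Q = True and False = False
(N and Q) nor H = False nor True = False
not ((N and Q) nor H) = not False = True
S nor not ((N and Q) nor H) = False nor True = False
Thus (A) is false.

(B): This is ((not H -> V) iff (not N and S)) nand Q.

not H = not True = False
not H -> V = False -> True = True
not N = not True = False
not N and S = False and False = False
(not H -> V) iff (not N and S) = True iff False = False
((not H -> V) iff (not N and S)) nand Q = False nand False = True
So (B) is true.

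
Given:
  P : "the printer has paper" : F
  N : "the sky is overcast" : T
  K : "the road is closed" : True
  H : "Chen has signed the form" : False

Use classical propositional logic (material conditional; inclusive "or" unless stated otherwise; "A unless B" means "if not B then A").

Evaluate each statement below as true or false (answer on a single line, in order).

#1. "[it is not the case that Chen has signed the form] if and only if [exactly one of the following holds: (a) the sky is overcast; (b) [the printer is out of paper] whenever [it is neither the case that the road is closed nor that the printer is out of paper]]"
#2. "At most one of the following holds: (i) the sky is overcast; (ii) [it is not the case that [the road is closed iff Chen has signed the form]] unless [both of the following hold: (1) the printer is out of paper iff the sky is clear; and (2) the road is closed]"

#1 false; #2 false

#1: This is ¬H ↔ (N ⊕ ((K ↓ ¬P) → ¬P)).

¬H = ¬F = T
¬P = ¬F = T
K ↓ ¬P = T ↓ T = F
¬P = ¬F = T
(K ↓ ¬P) → ¬P = F → T = T
N ⊕ ((K ↓ ¬P) → ¬P) = T ⊕ T = F
¬H ↔ (N ⊕ ((K ↓ ¬P) → ¬P)) = T ↔ F = F
Hence #1 is false.

#2: Formalization: N ↑ (¬(K ↔ H) ∨ ((¬P ↔ ¬N) ∧ K))

K ↔ H = T ↔ F = F
¬(K ↔ H) = ¬F = T
¬P = ¬F = T
¬N = ¬T = F
¬P ↔ ¬N = T ↔ F = F
(¬P ↔ ¬N) ∧ K = F ∧ T = F
¬(K ↔ H) ∨ ((¬P ↔ ¬N) ∧ K) = T ∨ F = T
N ↑ (¬(K ↔ H) ∨ ((¬P ↔ ¬N) ∧ K)) = T ↑ T = F
Thus #2 is false.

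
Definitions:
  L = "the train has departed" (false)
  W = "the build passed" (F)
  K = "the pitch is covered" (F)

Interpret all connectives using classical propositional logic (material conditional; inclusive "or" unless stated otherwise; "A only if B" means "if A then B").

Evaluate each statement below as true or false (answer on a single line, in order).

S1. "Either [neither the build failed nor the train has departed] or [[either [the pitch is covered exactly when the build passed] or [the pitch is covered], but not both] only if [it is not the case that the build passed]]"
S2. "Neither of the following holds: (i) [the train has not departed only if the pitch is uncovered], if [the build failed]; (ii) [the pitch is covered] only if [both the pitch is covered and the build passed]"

S1: Parsed as (¬W ↓ L) ∨ (((K ↔ W) ⊕ K) → ¬W)

¬W = ¬F = T
¬W ↓ L = T ↓ F = F
K ↔ W = F ↔ F = T
(K ↔ W) ⊕ K = T ⊕ F = T
¬W = ¬F = T
((K ↔ W) ⊕ K) → ¬W = T → T = T
(¬W ↓ L) ∨ (((K ↔ W) ⊕ K) → ¬W) = F ∨ T = T
Thus S1 is true.

S2: In symbols: (¬W → (¬L → ¬K)) ↓ (K → (K ∧ W))

¬W = ¬F = T
¬L = ¬F = T
¬K = ¬F = T
¬L → ¬K = T → T = T
¬W → (¬L → ¬K) = T → T = T
K ∧ W = F ∧ F = F
K → (K ∧ W) = F → F = T
(¬W → (¬L → ¬K)) ↓ (K → (K ∧ W)) = T ↓ T = F
So S2 is false.

S1 True / S2 False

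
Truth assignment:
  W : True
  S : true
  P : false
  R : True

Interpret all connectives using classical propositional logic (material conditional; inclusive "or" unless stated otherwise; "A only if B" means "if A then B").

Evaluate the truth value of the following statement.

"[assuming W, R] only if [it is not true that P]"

True.

Values: W=T, R=T, P=F.
Parsed as (W → R) → ¬P

W → R = T → T = T
¬P = ¬F = T
(W → R) → ¬P = T → T = T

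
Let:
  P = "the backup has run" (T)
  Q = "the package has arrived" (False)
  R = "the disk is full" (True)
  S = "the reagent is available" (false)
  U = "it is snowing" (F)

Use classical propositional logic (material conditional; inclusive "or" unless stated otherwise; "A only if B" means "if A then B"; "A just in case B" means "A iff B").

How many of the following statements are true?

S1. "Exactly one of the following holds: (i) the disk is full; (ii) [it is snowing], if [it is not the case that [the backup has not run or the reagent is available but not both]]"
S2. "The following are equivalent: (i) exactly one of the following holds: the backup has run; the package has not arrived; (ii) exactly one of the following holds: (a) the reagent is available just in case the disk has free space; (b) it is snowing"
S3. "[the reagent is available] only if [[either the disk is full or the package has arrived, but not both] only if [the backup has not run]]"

2

S1: This is R xor (not (not P xor S) -> U).

not P = not True = False
not P xor S = False xor False = False
not (not P xor S) = not False = True
not (not P xor S) -> U = True -> False = False
R xor (not (not P xor S) -> U) = True xor False = True
Thus S1 is true.

S2: Formalization: (P xor not Q) iff ((S iff not R) xor U)

not Q = not False = True
P xor not Q = True xor True = False
not R = not True = False
S iff not R = False iff False = True
(S iff not R) xor U = True xor False = True
(P xor not Q) iff ((S iff not R) xor U) = False iff True = False
So S2 is false.

S3: This is S -> ((R xor Q) -> not P).

R xor Q = True xor False = True
not P = not True = False
(R xor Q) -> not P = True -> False = False
S -> ((R xor Q) -> not P) = False -> False = True
Thus S3 is true.

2 of the 3 statements are true (S1, S3).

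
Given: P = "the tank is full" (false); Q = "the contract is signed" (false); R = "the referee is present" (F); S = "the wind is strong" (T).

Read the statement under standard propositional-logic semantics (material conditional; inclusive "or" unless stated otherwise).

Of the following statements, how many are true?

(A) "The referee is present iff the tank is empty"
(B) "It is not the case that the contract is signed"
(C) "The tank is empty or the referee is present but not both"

(A): Formalization: R <-> ~P

~P = ~F = T
R <-> ~P = F <-> T = F
So (A) is false.

(B): This is ~Q.

~Q = ~F = T
So (B) is true.

(C): Parsed as ~P xor R

~P = ~F = T
~P xor R = T xor F = T
So (C) is true.

2 of the 3 statements are true ((B), (C)).

2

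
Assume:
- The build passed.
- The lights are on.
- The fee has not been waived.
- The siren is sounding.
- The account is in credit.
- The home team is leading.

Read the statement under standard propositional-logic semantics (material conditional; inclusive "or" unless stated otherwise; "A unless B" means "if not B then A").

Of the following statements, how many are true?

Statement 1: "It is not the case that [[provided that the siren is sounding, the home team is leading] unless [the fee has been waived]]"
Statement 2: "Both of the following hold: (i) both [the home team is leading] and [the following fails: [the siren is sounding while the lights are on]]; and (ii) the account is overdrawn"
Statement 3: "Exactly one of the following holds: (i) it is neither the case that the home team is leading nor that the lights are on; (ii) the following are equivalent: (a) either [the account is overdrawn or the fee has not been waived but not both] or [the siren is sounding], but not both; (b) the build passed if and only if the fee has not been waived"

0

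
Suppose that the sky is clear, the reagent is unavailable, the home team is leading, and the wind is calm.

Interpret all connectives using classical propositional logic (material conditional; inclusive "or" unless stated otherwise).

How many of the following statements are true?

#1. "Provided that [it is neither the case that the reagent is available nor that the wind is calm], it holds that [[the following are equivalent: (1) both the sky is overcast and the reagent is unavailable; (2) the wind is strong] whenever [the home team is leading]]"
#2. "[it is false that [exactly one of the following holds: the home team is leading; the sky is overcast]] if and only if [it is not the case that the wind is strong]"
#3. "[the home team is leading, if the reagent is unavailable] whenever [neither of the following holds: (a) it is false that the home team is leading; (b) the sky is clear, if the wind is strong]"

Let Q = "the reagent is available" (False), S = "the wind is strong" (False), R = "the home team is leading" (True), P = "the sky is overcast" (False).

#1: Parsed as (Q nor not S) -> (R -> ((P and not Q) iff S))

not S = not False = True
Q nor not S = False nor True = False
not Q = not False = True
P and not Q = False and True = False
(P and not Q) iff S = False iff False = True
R -> ((P and not Q) iff S) = True -> True = True
(Q nor not S) -> (R -> ((P and not Q) iff S)) = False -> True = True
So #1 is true.

#2: Formalization: not (R xor P) iff not S

R xor P = True xor False = True
not (R xor P) = not True = False
not S = not False = True
not (R xor P) iff not S = False iff True = False
So #2 is false.

#3: In symbols: (not R nor (S -> not P)) -> (not Q -> R)

not R = not True = False
not P = not False = True
S -> not P = False -> True = True
not R nor (S -> not P) = False nor True = False
not Q = not False = True
not Q -> R = True -> True = True
(not R nor (S -> not P)) -> (not Q -> R) = False -> True = True
Hence #3 is true.

True statements: 2 (#1, #3).

2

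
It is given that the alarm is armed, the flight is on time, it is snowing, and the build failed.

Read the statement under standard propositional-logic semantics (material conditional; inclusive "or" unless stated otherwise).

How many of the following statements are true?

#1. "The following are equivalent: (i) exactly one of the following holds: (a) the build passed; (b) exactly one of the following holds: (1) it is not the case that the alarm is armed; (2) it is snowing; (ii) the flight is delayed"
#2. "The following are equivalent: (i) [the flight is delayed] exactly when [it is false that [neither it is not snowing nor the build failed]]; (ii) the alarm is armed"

0

Let K = "the build passed" (F), S = "the alarm is armed" (T), G = "it is snowing" (T), H = "the flight is delayed" (F).

#1: Parsed as (K xor (~S xor G)) <-> H

~S = ~T = F
~S xor G = F xor T = T
K xor (~S xor G) = F xor T = T
(K xor (~S xor G)) <-> H = T <-> F = F
Hence #1 is false.

#2: In symbols: (H <-> ~(~G nor ~K)) <-> S

~G = ~T = F
~K = ~F = T
~G nor ~K = F nor T = F
~(~G nor ~K) = ~F = T
H <-> ~(~G nor ~K) = F <-> T = F
(H <-> ~(~G nor ~K)) <-> S = F <-> T = F
So #2 is false.

True statements: 0 (none).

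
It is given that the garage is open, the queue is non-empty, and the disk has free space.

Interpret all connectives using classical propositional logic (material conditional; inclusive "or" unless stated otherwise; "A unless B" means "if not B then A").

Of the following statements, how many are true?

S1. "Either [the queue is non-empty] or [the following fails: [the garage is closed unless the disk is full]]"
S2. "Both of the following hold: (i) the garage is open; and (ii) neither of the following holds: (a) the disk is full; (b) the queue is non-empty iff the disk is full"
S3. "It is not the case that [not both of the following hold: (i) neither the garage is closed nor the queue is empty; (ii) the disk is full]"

2

Let S = "the queue is empty" (F), M = "the garage is closed" (F), P = "the disk is full" (F).

S1: Formalization: ¬S ∨ ¬(M ∨ P)

¬S = ¬F = T
M ∨ P = F ∨ F = F
¬(M ∨ P) = ¬F = T
¬S ∨ ¬(M ∨ P) = T ∨ T = T
Hence S1 is true.

S2: Parsed as ¬M ∧ (P ↓ (¬S ↔ P))

¬M = ¬F = T
¬S = ¬F = T
¬S ↔ P = T ↔ F = F
P ↓ (¬S ↔ P) = F ↓ F = T
¬M ∧ (P ↓ (¬S ↔ P)) = T ∧ T = T
Thus S2 is true.

S3: In symbols: ¬((M ↓ S) ↑ P)

M ↓ S = F ↓ F = T
(M ↓ S) ↑ P = T ↑ F = T
¬((M ↓ S) ↑ P) = ¬T = F
Hence S3 is false.

Count: 2.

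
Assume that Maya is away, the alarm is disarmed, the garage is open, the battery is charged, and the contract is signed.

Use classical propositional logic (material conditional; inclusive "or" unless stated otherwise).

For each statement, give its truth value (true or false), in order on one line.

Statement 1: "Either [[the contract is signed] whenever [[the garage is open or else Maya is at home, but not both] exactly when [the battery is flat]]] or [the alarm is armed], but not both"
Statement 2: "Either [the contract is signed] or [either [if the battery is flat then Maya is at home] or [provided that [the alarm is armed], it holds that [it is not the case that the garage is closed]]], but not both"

Statement 1 true; Statement 2 false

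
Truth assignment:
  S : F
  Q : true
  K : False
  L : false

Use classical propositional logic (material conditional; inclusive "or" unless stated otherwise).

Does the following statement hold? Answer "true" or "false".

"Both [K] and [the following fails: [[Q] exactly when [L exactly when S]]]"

Parsed as K ∧ ¬(Q ↔ (L ↔ S))

L ↔ S = F ↔ F = T
Q ↔ (L ↔ S) = T ↔ T = T
¬(Q ↔ (L ↔ S)) = ¬T = F
K ∧ ¬(Q ↔ (L ↔ S)) = F ∧ F = F

False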